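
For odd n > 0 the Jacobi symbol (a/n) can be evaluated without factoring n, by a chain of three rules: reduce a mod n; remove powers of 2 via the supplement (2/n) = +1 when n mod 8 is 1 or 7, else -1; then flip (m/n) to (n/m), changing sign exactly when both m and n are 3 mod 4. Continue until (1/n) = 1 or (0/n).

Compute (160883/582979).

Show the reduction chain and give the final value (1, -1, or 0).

reciprocity: (160883/582979) = -1·(582979/160883) since 160883 mod 4 = 3, 582979 mod 4 = 3; sign now -1
(582979/160883) = (100330/160883)   [reduce mod 160883]
100330 = 2^1·50165; (2/160883) = -1 since 160883 mod 8 = 3, so (100330/160883) = (-1)^1·(50165/160883); sign now +1
reciprocity: (50165/160883) = +1·(160883/50165) since 50165 mod 4 = 1, 160883 mod 4 = 3; sign now +1
(160883/50165) = (10388/50165)   [reduce mod 50165]
10388 = 2^2·2597; (2/50165) = -1 since 50165 mod 8 = 5, so (10388/50165) = (-1)^2·(2597/50165); sign now +1
reciprocity: (2597/50165) = +1·(50165/2597) since 2597 mod 4 = 1, 50165 mod 4 = 1; sign now +1
(50165/2597) = (822/2597)   [reduce mod 2597]
822 = 2^1·411; (2/2597) = -1 since 2597 mod 8 = 5, so (822/2597) = (-1)^1·(411/2597); sign now -1
reciprocity: (411/2597) = +1·(2597/411) since 411 mod 4 = 3, 2597 mod 4 = 1; sign now -1
(2597/411) = (131/411)   [reduce mod 411]
reciprocity: (131/411) = -1·(411/131) since 131 mod 4 = 3, 411 mod 4 = 3; sign now +1
(411/131) = (18/131)   [reduce mod 131]
18 = 2^1·9; (2/131) = -1 since 131 mod 8 = 3, so (18/131) = (-1)^1·(9/131); sign now -1
reciprocity: (9/131) = +1·(131/9) since 9 mod 4 = 1, 131 mod 4 = 3; sign now -1
(131/9) = (5/9)   [reduce mod 9]
reciprocity: (5/9) = +1·(9/5) since 5 mod 4 = 1, 9 mod 4 = 1; sign now -1
(9/5) = (4/5)   [reduce mod 5]
4 = 2^2·1; (2/5) = -1 since 5 mod 8 = 5, so (4/5) = (-1)^2·(1/5); sign now -1
(1/5) = 1; final value = sign = -1

-1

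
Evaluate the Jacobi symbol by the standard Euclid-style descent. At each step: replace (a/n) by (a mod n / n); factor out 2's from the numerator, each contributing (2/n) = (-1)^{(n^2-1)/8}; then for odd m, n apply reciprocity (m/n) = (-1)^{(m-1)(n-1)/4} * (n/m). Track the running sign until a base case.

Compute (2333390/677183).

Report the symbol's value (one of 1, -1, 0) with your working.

-1

(2333390/677183): 2333390 mod 677183 = 301841, so (2333390/677183) = (301841/677183)
flip (301841/677183) -> (677183/301841): both odd, 301841 mod 4 = 1, 677183 mod 4 = 3, so the flip contributes +1; sign now +1
(677183/301841): 677183 mod 301841 = 73501, so (677183/301841) = (73501/301841)
flip (73501/301841) -> (301841/73501): both odd, 73501 mod 4 = 1, 301841 mod 4 = 1, so the flip contributes +1; sign now +1
(301841/73501): 301841 mod 73501 = 7837, so (301841/73501) = (7837/73501)
flip (7837/73501) -> (73501/7837): both odd, 7837 mod 4 = 1, 73501 mod 4 = 1, so the flip contributes +1; sign now +1
(73501/7837): 73501 mod 7837 = 2968, so (73501/7837) = (2968/7837)
factor out 2^3: 2968 = 2^3·371; with 7837 mod 8 = 5, (2/7837) = -1; sign now -1; continue with (371/7837)
flip (371/7837) -> (7837/371): both odd, 371 mod 4 = 3, 7837 mod 4 = 1, so the flip contributes +1; sign now -1
(7837/371): 7837 mod 371 = 46, so (7837/371) = (46/371)
factor out 2^1: 46 = 2^1·23; with 371 mod 8 = 3, (2/371) = -1; sign now +1; continue with (23/371)
flip (23/371) -> (371/23): both odd, 23 mod 4 = 3, 371 mod 4 = 3, so the flip contributes -1; sign now -1
(371/23): 371 mod 23 = 3, so (371/23) = (3/23)
flip (3/23) -> (23/3): both odd, 3 mod 4 = 3, 23 mod 4 = 3, so the flip contributes -1; sign now +1
(23/3): 23 mod 3 = 2, so (23/3) = (2/3)
factor out 2^1: 2 = 2^1·1; with 3 mod 8 = 3, (2/3) = -1; sign now -1; continue with (1/3)
reached (1/3) = 1, so the symbol is -1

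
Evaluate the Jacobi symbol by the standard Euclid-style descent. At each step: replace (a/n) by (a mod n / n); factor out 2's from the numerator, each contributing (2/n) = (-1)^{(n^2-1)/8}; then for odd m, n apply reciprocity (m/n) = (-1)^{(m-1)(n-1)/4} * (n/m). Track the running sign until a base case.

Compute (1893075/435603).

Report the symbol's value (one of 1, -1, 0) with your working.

0

(1893075/435603): 1893075 mod 435603 = 150663, so (1893075/435603) = (150663/435603)
flip (150663/435603) -> (435603/150663): both odd, 150663 mod 4 = 3, 435603 mod 4 = 3, so the flip contributes -1; sign now -1
(435603/150663): 435603 mod 150663 = 134277, so (435603/150663) = (134277/150663)
flip (134277/150663) -> (150663/134277): both odd, 134277 mod 4 = 1, 150663 mod 4 = 3, so the flip contributes +1; sign now -1
(150663/134277): 150663 mod 134277 = 16386, so (150663/134277) = (16386/134277)
factor out 2^1: 16386 = 2^1·8193; with 134277 mod 8 = 5, (2/134277) = -1; sign now +1; continue with (8193/134277)
flip (8193/134277) -> (134277/8193): both odd, 8193 mod 4 = 1, 134277 mod 4 = 1, so the flip contributes +1; sign now +1
(134277/8193): 134277 mod 8193 = 3189, so (134277/8193) = (3189/8193)
flip (3189/8193) -> (8193/3189): both odd, 3189 mod 4 = 1, 8193 mod 4 = 1, so the flip contributes +1; sign now +1
(8193/3189): 8193 mod 3189 = 1815, so (8193/3189) = (1815/3189)
flip (1815/3189) -> (3189/1815): both odd, 1815 mod 4 = 3, 3189 mod 4 = 1, so the flip contributes +1; sign now +1
(3189/1815): 3189 mod 1815 = 1374, so (3189/1815) = (1374/1815)
factor out 2^1: 1374 = 2^1·687; with 1815 mod 8 = 7, (2/1815) = +1; sign now +1; continue with (687/1815)
flip (687/1815) -> (1815/687): both odd, 687 mod 4 = 3, 1815 mod 4 = 3, so the flip contributes -1; sign now -1
(1815/687): 1815 mod 687 = 441, so (1815/687) = (441/687)
flip (441/687) -> (687/441): both odd, 441 mod 4 = 1, 687 mod 4 = 3, so the flip contributes +1; sign now -1
(687/441): 687 mod 441 = 246, so (687/441) = (246/441)
factor out 2^1: 246 = 2^1·123; with 441 mod 8 = 1, (2/441) = +1; sign now -1; continue with (123/441)
flip (123/441) -> (441/123): both odd, 123 mod 4 = 3, 441 mod 4 = 1, so the flip contributes +1; sign now -1
(441/123): 441 mod 123 = 72, so (441/123) = (72/123)
factor out 2^3: 72 = 2^3·9; with 123 mod 8 = 3, (2/123) = -1; sign now +1; continue with (9/123)
flip (9/123) -> (123/9): both odd, 9 mod 4 = 1, 123 mod 4 = 3, so the flip contributes +1; sign now +1
(123/9): 123 mod 9 = 6, so (123/9) = (6/9)
factor out 2^1: 6 = 2^1·3; with 9 mod 8 = 1, (2/9) = +1; sign now +1; continue with (3/9)
flip (3/9) -> (9/3): both odd, 3 mod 4 = 3, 9 mod 4 = 1, so the flip contributes +1; sign now +1
(9/3): 9 mod 3 = 0, so (9/3) = (0/3)
reached (0/3); gcd(a, n) > 1, so (0/3) = 0 and the symbol is 0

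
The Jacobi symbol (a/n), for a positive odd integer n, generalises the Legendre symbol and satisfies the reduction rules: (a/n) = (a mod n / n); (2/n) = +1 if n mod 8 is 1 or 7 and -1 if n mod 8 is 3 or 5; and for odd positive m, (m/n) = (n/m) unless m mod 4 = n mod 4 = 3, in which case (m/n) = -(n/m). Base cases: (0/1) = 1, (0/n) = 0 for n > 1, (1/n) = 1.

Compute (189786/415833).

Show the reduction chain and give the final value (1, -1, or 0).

0

factor out 2^1: 189786 = 2^1·94893; with 415833 mod 8 = 1, (2/415833) = +1; sign now +1; continue with (94893/415833)
flip (94893/415833) -> (415833/94893): both odd, 94893 mod 4 = 1, 415833 mod 4 = 1, so the flip contributes +1; sign now +1
(415833/94893): 415833 mod 94893 = 36261, so (415833/94893) = (36261/94893)
flip (36261/94893) -> (94893/36261): both odd, 36261 mod 4 = 1, 94893 mod 4 = 1, so the flip contributes +1; sign now +1
(94893/36261): 94893 mod 36261 = 22371, so (94893/36261) = (22371/36261)
flip (22371/36261) -> (36261/22371): both odd, 22371 mod 4 = 3, 36261 mod 4 = 1, so the flip contributes +1; sign now +1
(36261/22371): 36261 mod 22371 = 13890, so (36261/22371) = (13890/22371)
factor out 2^1: 13890 = 2^1·6945; with 22371 mod 8 = 3, (2/22371) = -1; sign now -1; continue with (6945/22371)
flip (6945/22371) -> (22371/6945): both odd, 6945 mod 4 = 1, 22371 mod 4 = 3, so the flip contributes +1; sign now -1
(22371/6945): 22371 mod 6945 = 1536, so (22371/6945) = (1536/6945)
factor out 2^9: 1536 = 2^9·3; with 6945 mod 8 = 1, (2/6945) = +1; sign now -1; continue with (3/6945)
flip (3/6945) -> (6945/3): both odd, 3 mod 4 = 3, 6945 mod 4 = 1, so the flip contributes +1; sign now -1
(6945/3): 6945 mod 3 = 0, so (6945/3) = (0/3)
reached (0/3); gcd(a, n) > 1, so (0/3) = 0 and the symbol is 0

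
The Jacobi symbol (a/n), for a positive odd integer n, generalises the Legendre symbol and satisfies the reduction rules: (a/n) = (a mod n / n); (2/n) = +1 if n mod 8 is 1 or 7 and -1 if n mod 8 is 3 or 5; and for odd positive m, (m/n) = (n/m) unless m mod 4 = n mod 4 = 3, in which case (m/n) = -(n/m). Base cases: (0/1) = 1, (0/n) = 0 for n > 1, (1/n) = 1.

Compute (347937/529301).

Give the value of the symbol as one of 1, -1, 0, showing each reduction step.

reciprocity: (347937/529301) = +1·(529301/347937) since 347937 mod 4 = 1, 529301 mod 4 = 1; sign now +1
(529301/347937) = (181364/347937)   [reduce mod 347937]
181364 = 2^2·45341; (2/347937) = +1 since 347937 mod 8 = 1, so (181364/347937) = (+1)^2·(45341/347937); sign now +1
reciprocity: (45341/347937) = +1·(347937/45341) since 45341 mod 4 = 1, 347937 mod 4 = 1; sign now +1
(347937/45341) = (30550/45341)   [reduce mod 45341]
30550 = 2^1·15275; (2/45341) = -1 since 45341 mod 8 = 5, so (30550/45341) = (-1)^1·(15275/45341); sign now -1
reciprocity: (15275/45341) = +1·(45341/15275) since 15275 mod 4 = 3, 45341 mod 4 = 1; sign now -1
(45341/15275) = (14791/15275)   [reduce mod 15275]
reciprocity: (14791/15275) = -1·(15275/14791) since 14791 mod 4 = 3, 15275 mod 4 = 3; sign now +1
(15275/14791) = (484/14791)   [reduce mod 14791]
484 = 2^2·121; (2/14791) = +1 since 14791 mod 8 = 7, so (484/14791) = (+1)^2·(121/14791); sign now +1
reciprocity: (121/14791) = +1·(14791/121) since 121 mod 4 = 1, 14791 mod 4 = 3; sign now +1
(14791/121) = (29/121)   [reduce mod 121]
reciprocity: (29/121) = +1·(121/29) since 29 mod 4 = 1, 121 mod 4 = 1; sign now +1
(121/29) = (5/29)   [reduce mod 29]
reciprocity: (5/29) = +1·(29/5) since 5 mod 4 = 1, 29 mod 4 = 1; sign now +1
(29/5) = (4/5)   [reduce mod 5]
4 = 2^2·1; (2/5) = -1 since 5 mod 8 = 5, so (4/5) = (-1)^2·(1/5); sign now +1
(1/5) = 1; final value = sign = +1

1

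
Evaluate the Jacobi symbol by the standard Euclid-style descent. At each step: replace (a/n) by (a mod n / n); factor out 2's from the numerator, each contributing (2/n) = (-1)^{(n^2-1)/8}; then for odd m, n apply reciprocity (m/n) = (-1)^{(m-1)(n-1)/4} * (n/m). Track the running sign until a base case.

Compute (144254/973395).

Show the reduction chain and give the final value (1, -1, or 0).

-1

144254 = 2^1·72127; (2/973395) = -1 since 973395 mod 8 = 3, so (144254/973395) = (-1)^1·(72127/973395); sign now -1
reciprocity: (72127/973395) = -1·(973395/72127) since 72127 mod 4 = 3, 973395 mod 4 = 3; sign now +1
(973395/72127) = (35744/72127)   [reduce mod 72127]
35744 = 2^5·1117; (2/72127) = +1 since 72127 mod 8 = 7, so (35744/72127) = (+1)^5·(1117/72127); sign now +1
reciprocity: (1117/72127) = +1·(72127/1117) since 1117 mod 4 = 1, 72127 mod 4 = 3; sign now +1
(72127/1117) = (639/1117)   [reduce mod 1117]
reciprocity: (639/1117) = +1·(1117/639) since 639 mod 4 = 3, 1117 mod 4 = 1; sign now +1
(1117/639) = (478/639)   [reduce mod 639]
478 = 2^1·239; (2/639) = +1 since 639 mod 8 = 7, so (478/639) = (+1)^1·(239/639); sign now +1
reciprocity: (239/639) = -1·(639/239) since 239 mod 4 = 3, 639 mod 4 = 3; sign now -1
(639/239) = (161/239)   [reduce mod 239]
reciprocity: (161/239) = +1·(239/161) since 161 mod 4 = 1, 239 mod 4 = 3; sign now -1
(239/161) = (78/161)   [reduce mod 161]
78 = 2^1·39; (2/161) = +1 since 161 mod 8 = 1, so (78/161) = (+1)^1·(39/161); sign now -1
reciprocity: (39/161) = +1·(161/39) since 39 mod 4 = 3, 161 mod 4 = 1; sign now -1
(161/39) = (5/39)   [reduce mod 39]
reciprocity: (5/39) = +1·(39/5) since 5 mod 4 = 1, 39 mod 4 = 3; sign now -1
(39/5) = (4/5)   [reduce mod 5]
4 = 2^2·1; (2/5) = -1 since 5 mod 8 = 5, so (4/5) = (-1)^2·(1/5); sign now -1
(1/5) = 1; final value = sign = -1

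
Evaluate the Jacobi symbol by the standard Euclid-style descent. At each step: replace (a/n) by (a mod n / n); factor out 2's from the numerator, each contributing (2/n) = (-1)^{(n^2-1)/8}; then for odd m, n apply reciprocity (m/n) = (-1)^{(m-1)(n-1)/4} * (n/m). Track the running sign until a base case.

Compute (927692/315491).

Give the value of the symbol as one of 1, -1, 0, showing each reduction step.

(927692/315491): 927692 mod 315491 = 296710, so (927692/315491) = (296710/315491)
factor out 2^1: 296710 = 2^1·148355; with 315491 mod 8 = 3, (2/315491) = -1; sign now -1; continue with (148355/315491)
flip (148355/315491) -> (315491/148355): both odd, 148355 mod 4 = 3, 315491 mod 4 = 3, so the flip contributes -1; sign now +1
(315491/148355): 315491 mod 148355 = 18781, so (315491/148355) = (18781/148355)
flip (18781/148355) -> (148355/18781): both odd, 18781 mod 4 = 1, 148355 mod 4 = 3, so the flip contributes +1; sign now +1
(148355/18781): 148355 mod 18781 = 16888, so (148355/18781) = (16888/18781)
factor out 2^3: 16888 = 2^3·2111; with 18781 mod 8 = 5, (2/18781) = -1; sign now -1; continue with (2111/18781)
flip (2111/18781) -> (18781/2111): both odd, 2111 mod 4 = 3, 18781 mod 4 = 1, so the flip contributes +1; sign now -1
(18781/2111): 18781 mod 2111 = 1893, so (18781/2111) = (1893/2111)
flip (1893/2111) -> (2111/1893): both odd, 1893 mod 4 = 1, 2111 mod 4 = 3, so the flip contributes +1; sign now -1
(2111/1893): 2111 mod 1893 = 218, so (2111/1893) = (218/1893)
factor out 2^1: 218 = 2^1·109; with 1893 mod 8 = 5, (2/1893) = -1; sign now +1; continue with (109/1893)
flip (109/1893) -> (1893/109): both odd, 109 mod 4 = 1, 1893 mod 4 = 1, so the flip contributes +1; sign now +1
(1893/109): 1893 mod 109 = 40, so (1893/109) = (40/109)
factor out 2^3: 40 = 2^3·5; with 109 mod 8 = 5, (2/109) = -1; sign now -1; continue with (5/109)
flip (5/109) -> (109/5): both odd, 5 mod 4 = 1, 109 mod 4 = 1, so the flip contributes +1; sign now -1
(109/5): 109 mod 5 = 4, so (109/5) = (4/5)
factor out 2^2: 4 = 2^2·1; with 5 mod 8 = 5, (2/5) = -1; sign now -1; continue with (1/5)
reached (1/5) = 1, so the symbol is -1

-1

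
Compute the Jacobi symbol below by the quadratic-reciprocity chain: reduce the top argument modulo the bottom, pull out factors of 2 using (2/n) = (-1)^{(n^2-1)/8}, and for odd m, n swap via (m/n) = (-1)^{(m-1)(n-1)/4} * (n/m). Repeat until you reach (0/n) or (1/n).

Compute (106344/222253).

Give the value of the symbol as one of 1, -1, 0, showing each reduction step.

1

106344 = 2^3·13293; (2/222253) = -1 since 222253 mod 8 = 5, so (106344/222253) = (-1)^3·(13293/222253); sign now -1
reciprocity: (13293/222253) = +1·(222253/13293) since 13293 mod 4 = 1, 222253 mod 4 = 1; sign now -1
(222253/13293) = (9565/13293)   [reduce mod 13293]
reciprocity: (9565/13293) = +1·(13293/9565) since 9565 mod 4 = 1, 13293 mod 4 = 1; sign now -1
(13293/9565) = (3728/9565)   [reduce mod 9565]
3728 = 2^4·233; (2/9565) = -1 since 9565 mod 8 = 5, so (3728/9565) = (-1)^4·(233/9565); sign now -1
reciprocity: (233/9565) = +1·(9565/233) since 233 mod 4 = 1, 9565 mod 4 = 1; sign now -1
(9565/233) = (12/233)   [reduce mod 233]
12 = 2^2·3; (2/233) = +1 since 233 mod 8 = 1, so (12/233) = (+1)^2·(3/233); sign now -1
reciprocity: (3/233) = +1·(233/3) since 3 mod 4 = 3, 233 mod 4 = 1; sign now -1
(233/3) = (2/3)   [reduce mod 3]
2 = 2^1·1; (2/3) = -1 since 3 mod 8 = 3, so (2/3) = (-1)^1·(1/3); sign now +1
(1/3) = 1; final value = sign = +1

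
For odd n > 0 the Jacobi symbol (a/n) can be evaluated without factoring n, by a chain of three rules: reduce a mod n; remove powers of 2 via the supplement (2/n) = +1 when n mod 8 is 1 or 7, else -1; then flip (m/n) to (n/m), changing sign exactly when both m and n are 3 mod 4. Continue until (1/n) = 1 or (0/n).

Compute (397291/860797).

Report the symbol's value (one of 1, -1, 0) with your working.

flip (397291/860797) -> (860797/397291): both odd, 397291 mod 4 = 3, 860797 mod 4 = 1, so the flip contributes +1; sign now +1
(860797/397291): 860797 mod 397291 = 66215, so (860797/397291) = (66215/397291)
flip (66215/397291) -> (397291/66215): both odd, 66215 mod 4 = 3, 397291 mod 4 = 3, so the flip contributes -1; sign now -1
(397291/66215): 397291 mod 66215 = 1, so (397291/66215) = (1/66215)
reached (1/66215) = 1, so the symbol is -1

-1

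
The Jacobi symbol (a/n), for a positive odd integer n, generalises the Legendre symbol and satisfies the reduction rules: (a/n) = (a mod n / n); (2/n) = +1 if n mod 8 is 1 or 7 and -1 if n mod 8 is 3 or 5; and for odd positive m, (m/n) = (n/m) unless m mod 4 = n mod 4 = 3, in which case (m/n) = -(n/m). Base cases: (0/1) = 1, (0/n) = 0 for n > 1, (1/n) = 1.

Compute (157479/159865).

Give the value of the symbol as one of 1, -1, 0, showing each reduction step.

reciprocity: (157479/159865) = +1·(159865/157479) since 157479 mod 4 = 3, 159865 mod 4 = 1; sign now +1
(159865/157479) = (2386/157479)   [reduce mod 157479]
2386 = 2^1·1193; (2/157479) = +1 since 157479 mod 8 = 7, so (2386/157479) = (+1)^1·(1193/157479); sign now +1
reciprocity: (1193/157479) = +1·(157479/1193) since 1193 mod 4 = 1, 157479 mod 4 = 3; sign now +1
(157479/1193) = (3/1193)   [reduce mod 1193]
reciprocity: (3/1193) = +1·(1193/3) since 3 mod 4 = 3, 1193 mod 4 = 1; sign now +1
(1193/3) = (2/3)   [reduce mod 3]
2 = 2^1·1; (2/3) = -1 since 3 mod 8 = 3, so (2/3) = (-1)^1·(1/3); sign now -1
(1/3) = 1; final value = sign = -1

-1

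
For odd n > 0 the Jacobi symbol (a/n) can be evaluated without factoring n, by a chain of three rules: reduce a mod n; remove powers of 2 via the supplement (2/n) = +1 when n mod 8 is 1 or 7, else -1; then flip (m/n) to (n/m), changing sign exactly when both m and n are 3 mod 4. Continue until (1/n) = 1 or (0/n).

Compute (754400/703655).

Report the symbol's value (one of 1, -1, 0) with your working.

(754400/703655): 754400 mod 703655 = 50745, so (754400/703655) = (50745/703655)
flip (50745/703655) -> (703655/50745): both odd, 50745 mod 4 = 1, 703655 mod 4 = 3, so the flip contributes +1; sign now +1
(703655/50745): 703655 mod 50745 = 43970, so (703655/50745) = (43970/50745)
factor out 2^1: 43970 = 2^1·21985; with 50745 mod 8 = 1, (2/50745) = +1; sign now +1; continue with (21985/50745)
flip (21985/50745) -> (50745/21985): both odd, 21985 mod 4 = 1, 50745 mod 4 = 1, so the flip contributes +1; sign now +1
(50745/21985): 50745 mod 21985 = 6775, so (50745/21985) = (6775/21985)
flip (6775/21985) -> (21985/6775): both odd, 6775 mod 4 = 3, 21985 mod 4 = 1, so the flip contributes +1; sign now +1
(21985/6775): 21985 mod 6775 = 1660, so (21985/6775) = (1660/6775)
factor out 2^2: 1660 = 2^2·415; with 6775 mod 8 = 7, (2/6775) = +1; sign now +1; continue with (415/6775)
flip (415/6775) -> (6775/415): both odd, 415 mod 4 = 3, 6775 mod 4 = 3, so the flip contributes -1; sign now -1
(6775/415): 6775 mod 415 = 135, so (6775/415) = (135/415)
flip (135/415) -> (415/135): both odd, 135 mod 4 = 3, 415 mod 4 = 3, so the flip contributes -1; sign now +1
(415/135): 415 mod 135 = 10, so (415/135) = (10/135)
factor out 2^1: 10 = 2^1·5; with 135 mod 8 = 7, (2/135) = +1; sign now +1; continue with (5/135)
flip (5/135) -> (135/5): both odd, 5 mod 4 = 1, 135 mod 4 = 3, so the flip contributes +1; sign now +1
(135/5): 135 mod 5 = 0, so (135/5) = (0/5)
reached (0/5); gcd(a, n) > 1, so (0/5) = 0 and the symbol is 0

0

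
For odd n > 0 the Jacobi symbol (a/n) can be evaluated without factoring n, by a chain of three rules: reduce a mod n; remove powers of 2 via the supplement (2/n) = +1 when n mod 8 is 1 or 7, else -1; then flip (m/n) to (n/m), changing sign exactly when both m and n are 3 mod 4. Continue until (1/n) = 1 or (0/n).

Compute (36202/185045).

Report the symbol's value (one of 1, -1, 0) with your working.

1

36202 = 2^1·18101; (2/185045) = -1 since 185045 mod 8 = 5, so (36202/185045) = (-1)^1·(18101/185045); sign now -1
reciprocity: (18101/185045) = +1·(185045/18101) since 18101 mod 4 = 1, 185045 mod 4 = 1; sign now -1
(185045/18101) = (4035/18101)   [reduce mod 18101]
reciprocity: (4035/18101) = +1·(18101/4035) since 4035 mod 4 = 3, 18101 mod 4 = 1; sign now -1
(18101/4035) = (1961/4035)   [reduce mod 4035]
reciprocity: (1961/4035) = +1·(4035/1961) since 1961 mod 4 = 1, 4035 mod 4 = 3; sign now -1
(4035/1961) = (113/1961)   [reduce mod 1961]
reciprocity: (113/1961) = +1·(1961/113) since 113 mod 4 = 1, 1961 mod 4 = 1; sign now -1
(1961/113) = (40/113)   [reduce mod 113]
40 = 2^3·5; (2/113) = +1 since 113 mod 8 = 1, so (40/113) = (+1)^3·(5/113); sign now -1
reciprocity: (5/113) = +1·(113/5) since 5 mod 4 = 1, 113 mod 4 = 1; sign now -1
(113/5) = (3/5)   [reduce mod 5]
reciprocity: (3/5) = +1·(5/3) since 3 mod 4 = 3, 5 mod 4 = 1; sign now -1
(5/3) = (2/3)   [reduce mod 3]
2 = 2^1·1; (2/3) = -1 since 3 mod 8 = 3, so (2/3) = (-1)^1·(1/3); sign now +1
(1/3) = 1; final value = sign = +1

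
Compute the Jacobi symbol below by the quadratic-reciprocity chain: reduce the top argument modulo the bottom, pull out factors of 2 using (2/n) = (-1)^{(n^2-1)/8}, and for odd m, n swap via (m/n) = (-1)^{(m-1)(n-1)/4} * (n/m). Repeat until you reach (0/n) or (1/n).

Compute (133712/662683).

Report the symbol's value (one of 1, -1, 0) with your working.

factor out 2^4: 133712 = 2^4·8357; with 662683 mod 8 = 3, (2/662683) = -1; sign now +1; continue with (8357/662683)
flip (8357/662683) -> (662683/8357): both odd, 8357 mod 4 = 1, 662683 mod 4 = 3, so the flip contributes +1; sign now +1
(662683/8357): 662683 mod 8357 = 2480, so (662683/8357) = (2480/8357)
factor out 2^4: 2480 = 2^4·155; with 8357 mod 8 = 5, (2/8357) = -1; sign now +1; continue with (155/8357)
flip (155/8357) -> (8357/155): both odd, 155 mod 4 = 3, 8357 mod 4 = 1, so the flip contributes +1; sign now +1
(8357/155): 8357 mod 155 = 142, so (8357/155) = (142/155)
factor out 2^1: 142 = 2^1·71; with 155 mod 8 = 3, (2/155) = -1; sign now -1; continue with (71/155)
flip (71/155) -> (155/71): both odd, 71 mod 4 = 3, 155 mod 4 = 3, so the flip contributes -1; sign now +1
(155/71): 155 mod 71 = 13, so (155/71) = (13/71)
flip (13/71) -> (71/13): both odd, 13 mod 4 = 1, 71 mod 4 = 3, so the flip contributes +1; sign now +1
(71/13): 71 mod 13 = 6, so (71/13) = (6/13)
factor out 2^1: 6 = 2^1·3; with 13 mod 8 = 5, (2/13) = -1; sign now -1; continue with (3/13)
flip (3/13) -> (13/3): both odd, 3 mod 4 = 3, 13 mod 4 = 1, so the flip contributes +1; sign now -1
(13/3): 13 mod 3 = 1, so (13/3) = (1/3)
reached (1/3) = 1, so the symbol is -1

-1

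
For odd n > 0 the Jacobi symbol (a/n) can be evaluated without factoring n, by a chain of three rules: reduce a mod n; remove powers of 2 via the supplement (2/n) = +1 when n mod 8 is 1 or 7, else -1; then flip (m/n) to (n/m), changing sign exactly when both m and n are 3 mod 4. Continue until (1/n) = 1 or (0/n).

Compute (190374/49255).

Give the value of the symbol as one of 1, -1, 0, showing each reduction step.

(190374/49255): 190374 mod 49255 = 42609, so (190374/49255) = (42609/49255)
flip (42609/49255) -> (49255/42609): both odd, 42609 mod 4 = 1, 49255 mod 4 = 3, so the flip contributes +1; sign now +1
(49255/42609): 49255 mod 42609 = 6646, so (49255/42609) = (6646/42609)
factor out 2^1: 6646 = 2^1·3323; with 42609 mod 8 = 1, (2/42609) = +1; sign now +1; continue with (3323/42609)
flip (3323/42609) -> (42609/3323): both odd, 3323 mod 4 = 3, 42609 mod 4 = 1, so the flip contributes +1; sign now +1
(42609/3323): 42609 mod 3323 = 2733, so (42609/3323) = (2733/3323)
flip (2733/3323) -> (3323/2733): both odd, 2733 mod 4 = 1, 3323 mod 4 = 3, so the flip contributes +1; sign now +1
(3323/2733): 3323 mod 2733 = 590, so (3323/2733) = (590/2733)
factor out 2^1: 590 = 2^1·295; with 2733 mod 8 = 5, (2/2733) = -1; sign now -1; continue with (295/2733)
flip (295/2733) -> (2733/295): both odd, 295 mod 4 = 3, 2733 mod 4 = 1, so the flip contributes +1; sign now -1
(2733/295): 2733 mod 295 = 78, so (2733/295) = (78/295)
factor out 2^1: 78 = 2^1·39; with 295 mod 8 = 7, (2/295) = +1; sign now -1; continue with (39/295)
flip (39/295) -> (295/39): both odd, 39 mod 4 = 3, 295 mod 4 = 3, so the flip contributes -1; sign now +1
(295/39): 295 mod 39 = 22, so (295/39) = (22/39)
factor out 2^1: 22 = 2^1·11; with 39 mod 8 = 7, (2/39) = +1; sign now +1; continue with (11/39)
flip (11/39) -> (39/11): both odd, 11 mod 4 = 3, 39 mod 4 = 3, so the flip contributes -1; sign now -1
(39/11): 39 mod 11 = 6, so (39/11) = (6/11)
factor out 2^1: 6 = 2^1·3; with 11 mod 8 = 3, (2/11) = -1; sign now +1; continue with (3/11)
flip (3/11) -> (11/3): both odd, 3 mod 4 = 3, 11 mod 4 = 3, so the flip contributes -1; sign now -1
(11/3): 11 mod 3 = 2, so (11/3) = (2/3)
factor out 2^1: 2 = 2^1·1; with 3 mod 8 = 3, (2/3) = -1; sign now +1; continue with (1/3)
reached (1/3) = 1, so the symbol is +1

1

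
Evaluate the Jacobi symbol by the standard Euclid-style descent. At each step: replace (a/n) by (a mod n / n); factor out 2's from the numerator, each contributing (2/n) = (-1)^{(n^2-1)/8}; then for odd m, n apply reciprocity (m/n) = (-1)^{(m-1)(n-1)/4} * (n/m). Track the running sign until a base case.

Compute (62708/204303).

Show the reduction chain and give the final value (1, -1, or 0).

factor out 2^2: 62708 = 2^2·15677; with 204303 mod 8 = 7, (2/204303) = +1; sign now +1; continue with (15677/204303)
flip (15677/204303) -> (204303/15677): both odd, 15677 mod 4 = 1, 204303 mod 4 = 3, so the flip contributes +1; sign now +1
(204303/15677): 204303 mod 15677 = 502, so (204303/15677) = (502/15677)
factor out 2^1: 502 = 2^1·251; with 15677 mod 8 = 5, (2/15677) = -1; sign now -1; continue with (251/15677)
flip (251/15677) -> (15677/251): both odd, 251 mod 4 = 3, 15677 mod 4 = 1, so the flip contributes +1; sign now -1
(15677/251): 15677 mod 251 = 115, so (15677/251) = (115/251)
flip (115/251) -> (251/115): both odd, 115 mod 4 = 3, 251 mod 4 = 3, so the flip contributes -1; sign now +1
(251/115): 251 mod 115 = 21, so (251/115) = (21/115)
flip (21/115) -> (115/21): both odd, 21 mod 4 = 1, 115 mod 4 = 3, so the flip contributes +1; sign now +1
(115/21): 115 mod 21 = 10, so (115/21) = (10/21)
factor out 2^1: 10 = 2^1·5; with 21 mod 8 = 5, (2/21) = -1; sign now -1; continue with (5/21)
flip (5/21) -> (21/5): both odd, 5 mod 4 = 1, 21 mod 4 = 1, so the flip contributes +1; sign now -1
(21/5): 21 mod 5 = 1, so (21/5) = (1/5)
reached (1/5) = 1, so the symbol is -1

-1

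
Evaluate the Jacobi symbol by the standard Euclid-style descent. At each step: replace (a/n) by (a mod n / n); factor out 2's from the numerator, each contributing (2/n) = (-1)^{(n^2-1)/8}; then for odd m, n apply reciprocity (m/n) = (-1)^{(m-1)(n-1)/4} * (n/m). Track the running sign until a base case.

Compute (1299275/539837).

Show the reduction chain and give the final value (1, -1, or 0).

-1

(1299275/539837): 1299275 mod 539837 = 219601, so (1299275/539837) = (219601/539837)
flip (219601/539837) -> (539837/219601): both odd, 219601 mod 4 = 1, 539837 mod 4 = 1, so the flip contributes +1; sign now +1
(539837/219601): 539837 mod 219601 = 100635, so (539837/219601) = (100635/219601)
flip (100635/219601) -> (219601/100635): both odd, 100635 mod 4 = 3, 219601 mod 4 = 1, so the flip contributes +1; sign now +1
(219601/100635): 219601 mod 100635 = 18331, so (219601/100635) = (18331/100635)
flip (18331/100635) -> (100635/18331): both odd, 18331 mod 4 = 3, 100635 mod 4 = 3, so the flip contributes -1; sign now -1
(100635/18331): 100635 mod 18331 = 8980, so (100635/18331) = (8980/18331)
factor out 2^2: 8980 = 2^2·2245; with 18331 mod 8 = 3, (2/18331) = -1; sign now -1; continue with (2245/18331)
flip (2245/18331) -> (18331/2245): both odd, 2245 mod 4 = 1, 18331 mod 4 = 3, so the flip contributes +1; sign now -1
(18331/2245): 18331 mod 2245 = 371, so (18331/2245) = (371/2245)
flip (371/2245) -> (2245/371): both odd, 371 mod 4 = 3, 2245 mod 4 = 1, so the flip contributes +1; sign now -1
(2245/371): 2245 mod 371 = 19, so (2245/371) = (19/371)
flip (19/371) -> (371/19): both odd, 19 mod 4 = 3, 371 mod 4 = 3, so the flip contributes -1; sign now +1
(371/19): 371 mod 19 = 10, so (371/19) = (10/19)
factor out 2^1: 10 = 2^1·5; with 19 mod 8 = 3, (2/19) = -1; sign now -1; continue with (5/19)
flip (5/19) -> (19/5): both odd, 5 mod 4 = 1, 19 mod 4 = 3, so the flip contributes +1; sign now -1
(19/5): 19 mod 5 = 4, so (19/5) = (4/5)
factor out 2^2: 4 = 2^2·1; with 5 mod 8 = 5, (2/5) = -1; sign now -1; continue with (1/5)
reached (1/5) = 1, so the symbol is -1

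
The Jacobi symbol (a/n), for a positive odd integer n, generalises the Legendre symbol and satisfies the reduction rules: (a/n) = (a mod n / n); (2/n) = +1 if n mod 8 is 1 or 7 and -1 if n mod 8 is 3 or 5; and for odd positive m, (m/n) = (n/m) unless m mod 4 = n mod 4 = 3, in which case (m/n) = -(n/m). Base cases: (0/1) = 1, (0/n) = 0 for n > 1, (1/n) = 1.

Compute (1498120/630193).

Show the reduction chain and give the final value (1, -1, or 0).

1

(1498120/630193): 1498120 mod 630193 = 237734, so (1498120/630193) = (237734/630193)
factor out 2^1: 237734 = 2^1·118867; with 630193 mod 8 = 1, (2/630193) = +1; sign now +1; continue with (118867/630193)
flip (118867/630193) -> (630193/118867): both odd, 118867 mod 4 = 3, 630193 mod 4 = 1, so the flip contributes +1; sign now +1
(630193/118867): 630193 mod 118867 = 35858, so (630193/118867) = (35858/118867)
factor out 2^1: 35858 = 2^1·17929; with 118867 mod 8 = 3, (2/118867) = -1; sign now -1; continue with (17929/118867)
flip (17929/118867) -> (118867/17929): both odd, 17929 mod 4 = 1, 118867 mod 4 = 3, so the flip contributes +1; sign now -1
(118867/17929): 118867 mod 17929 = 11293, so (118867/17929) = (11293/17929)
flip (11293/17929) -> (17929/11293): both odd, 11293 mod 4 = 1, 17929 mod 4 = 1, so the flip contributes +1; sign now -1
(17929/11293): 17929 mod 11293 = 6636, so (17929/11293) = (6636/11293)
factor out 2^2: 6636 = 2^2·1659; with 11293 mod 8 = 5, (2/11293) = -1; sign now -1; continue with (1659/11293)
flip (1659/11293) -> (11293/1659): both odd, 1659 mod 4 = 3, 11293 mod 4 = 1, so the flip contributes +1; sign now -1
(11293/1659): 11293 mod 1659 = 1339, so (11293/1659) = (1339/1659)
flip (1339/1659) -> (1659/1339): both odd, 1339 mod 4 = 3, 1659 mod 4 = 3, so the flip contributes -1; sign now +1
(1659/1339): 1659 mod 1339 = 320, so (1659/1339) = (320/1339)
factor out 2^6: 320 = 2^6·5; with 1339 mod 8 = 3, (2/1339) = -1; sign now +1; continue with (5/1339)
flip (5/1339) -> (1339/5): both odd, 5 mod 4 = 1, 1339 mod 4 = 3, so the flip contributes +1; sign now +1
(1339/5): 1339 mod 5 = 4, so (1339/5) = (4/5)
factor out 2^2: 4 = 2^2·1; with 5 mod 8 = 5, (2/5) = -1; sign now +1; continue with (1/5)
reached (1/5) = 1, so the symbol is +1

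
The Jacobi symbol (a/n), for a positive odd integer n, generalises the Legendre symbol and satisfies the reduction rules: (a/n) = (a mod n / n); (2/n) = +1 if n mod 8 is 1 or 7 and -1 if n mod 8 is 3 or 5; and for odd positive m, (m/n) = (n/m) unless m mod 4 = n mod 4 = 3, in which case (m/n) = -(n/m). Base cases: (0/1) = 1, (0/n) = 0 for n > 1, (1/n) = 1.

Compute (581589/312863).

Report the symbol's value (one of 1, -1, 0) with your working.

-1

(581589/312863): 581589 mod 312863 = 268726, so (581589/312863) = (268726/312863)
factor out 2^1: 268726 = 2^1·134363; with 312863 mod 8 = 7, (2/312863) = +1; sign now +1; continue with (134363/312863)
flip (134363/312863) -> (312863/134363): both odd, 134363 mod 4 = 3, 312863 mod 4 = 3, so the flip contributes -1; sign now -1
(312863/134363): 312863 mod 134363 = 44137, so (312863/134363) = (44137/134363)
flip (44137/134363) -> (134363/44137): both odd, 44137 mod 4 = 1, 134363 mod 4 = 3, so the flip contributes +1; sign now -1
(134363/44137): 134363 mod 44137 = 1952, so (134363/44137) = (1952/44137)
factor out 2^5: 1952 = 2^5·61; with 44137 mod 8 = 1, (2/44137) = +1; sign now -1; continue with (61/44137)
flip (61/44137) -> (44137/61): both odd, 61 mod 4 = 1, 44137 mod 4 = 1, so the flip contributes +1; sign now -1
(44137/61): 44137 mod 61 = 34, so (44137/61) = (34/61)
factor out 2^1: 34 = 2^1·17; with 61 mod 8 = 5, (2/61) = -1; sign now +1; continue with (17/61)
flip (17/61) -> (61/17): both odd, 17 mod 4 = 1, 61 mod 4 = 1, so the flip contributes +1; sign now +1
(61/17): 61 mod 17 = 10, so (61/17) = (10/17)
factor out 2^1: 10 = 2^1·5; with 17 mod 8 = 1, (2/17) = +1; sign now +1; continue with (5/17)
flip (5/17) -> (17/5): both odd, 5 mod 4 = 1, 17 mod 4 = 1, so the flip contributes +1; sign now +1
(17/5): 17 mod 5 = 2, so (17/5) = (2/5)
factor out 2^1: 2 = 2^1·1; with 5 mod 8 = 5, (2/5) = -1; sign now -1; continue with (1/5)
reached (1/5) = 1, so the symbol is -1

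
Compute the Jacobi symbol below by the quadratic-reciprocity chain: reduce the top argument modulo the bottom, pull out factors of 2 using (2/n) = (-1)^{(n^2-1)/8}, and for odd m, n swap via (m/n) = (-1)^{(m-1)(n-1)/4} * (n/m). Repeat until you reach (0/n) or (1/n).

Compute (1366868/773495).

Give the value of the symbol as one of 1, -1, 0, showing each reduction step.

(1366868/773495): 1366868 mod 773495 = 593373, so (1366868/773495) = (593373/773495)
flip (593373/773495) -> (773495/593373): both odd, 593373 mod 4 = 1, 773495 mod 4 = 3, so the flip contributes +1; sign now +1
(773495/593373): 773495 mod 593373 = 180122, so (773495/593373) = (180122/593373)
factor out 2^1: 180122 = 2^1·90061; with 593373 mod 8 = 5, (2/593373) = -1; sign now -1; continue with (90061/593373)
flip (90061/593373) -> (593373/90061): both odd, 90061 mod 4 = 1, 593373 mod 4 = 1, so the flip contributes +1; sign now -1
(593373/90061): 593373 mod 90061 = 53007, so (593373/90061) = (53007/90061)
flip (53007/90061) -> (90061/53007): both odd, 53007 mod 4 = 3, 90061 mod 4 = 1, so the flip contributes +1; sign now -1
(90061/53007): 90061 mod 53007 = 37054, so (90061/53007) = (37054/53007)
factor out 2^1: 37054 = 2^1·18527; with 53007 mod 8 = 7, (2/53007) = +1; sign now -1; continue with (18527/53007)
flip (18527/53007) -> (53007/18527): both odd, 18527 mod 4 = 3, 53007 mod 4 = 3, so the flip contributes -1; sign now +1
(53007/18527): 53007 mod 18527 = 15953, so (53007/18527) = (15953/18527)
flip (15953/18527) -> (18527/15953): both odd, 15953 mod 4 = 1, 18527 mod 4 = 3, so the flip contributes +1; sign now +1
(18527/15953): 18527 mod 15953 = 2574, so (18527/15953) = (2574/15953)
factor out 2^1: 2574 = 2^1·1287; with 15953 mod 8 = 1, (2/15953) = +1; sign now +1; continue with (1287/15953)
flip (1287/15953) -> (15953/1287): both odd, 1287 mod 4 = 3, 15953 mod 4 = 1, so the flip contributes +1; sign now +1
(15953/1287): 15953 mod 1287 = 509, so (15953/1287) = (509/1287)
flip (509/1287) -> (1287/509): both odd, 509 mod 4 = 1, 1287 mod 4 = 3, so the flip contributes +1; sign now +1
(1287/509): 1287 mod 509 = 269, so (1287/509) = (269/509)
flip (269/509) -> (509/269): both odd, 269 mod 4 = 1, 509 mod 4 = 1, so the flip contributes +1; sign now +1
(509/269): 509 mod 269 = 240, so (509/269) = (240/269)
factor out 2^4: 240 = 2^4·15; with 269 mod 8 = 5, (2/269) = -1; sign now +1; continue with (15/269)
flip (15/269) -> (269/15): both odd, 15 mod 4 = 3, 269 mod 4 = 1, so the flip contributes +1; sign now +1
(269/15): 269 mod 15 = 14, so (269/15) = (14/15)
factor out 2^1: 14 = 2^1·7; with 15 mod 8 = 7, (2/15) = +1; sign now +1; continue with (7/15)
flip (7/15) -> (15/7): both odd, 7 mod 4 = 3, 15 mod 4 = 3, so the flip contributes -1; sign now -1
(15/7): 15 mod 7 = 1, so (15/7) = (1/7)
reached (1/7) = 1, so the symbol is -1

-1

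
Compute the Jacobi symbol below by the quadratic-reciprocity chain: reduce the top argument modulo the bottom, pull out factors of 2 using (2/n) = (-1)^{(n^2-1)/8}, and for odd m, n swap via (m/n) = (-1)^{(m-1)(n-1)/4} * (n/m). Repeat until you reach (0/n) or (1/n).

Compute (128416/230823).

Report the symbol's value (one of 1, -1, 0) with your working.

1

factor out 2^5: 128416 = 2^5·4013; with 230823 mod 8 = 7, (2/230823) = +1; sign now +1; continue with (4013/230823)
flip (4013/230823) -> (230823/4013): both odd, 4013 mod 4 = 1, 230823 mod 4 = 3, so the flip contributes +1; sign now +1
(230823/4013): 230823 mod 4013 = 2082, so (230823/4013) = (2082/4013)
factor out 2^1: 2082 = 2^1·1041; with 4013 mod 8 = 5, (2/4013) = -1; sign now -1; continue with (1041/4013)
flip (1041/4013) -> (4013/1041): both odd, 1041 mod 4 = 1, 4013 mod 4 = 1, so the flip contributes +1; sign now -1
(4013/1041): 4013 mod 1041 = 890, so (4013/1041) = (890/1041)
factor out 2^1: 890 = 2^1·445; with 1041 mod 8 = 1, (2/1041) = +1; sign now -1; continue with (445/1041)
flip (445/1041) -> (1041/445): both odd, 445 mod 4 = 1, 1041 mod 4 = 1, so the flip contributes +1; sign now -1
(1041/445): 1041 mod 445 = 151, so (1041/445) = (151/445)
flip (151/445) -> (445/151): both odd, 151 mod 4 = 3, 445 mod 4 = 1, so the flip contributes +1; sign now -1
(445/151): 445 mod 151 = 143, so (445/151) = (143/151)
flip (143/151) -> (151/143): both odd, 143 mod 4 = 3, 151 mod 4 = 3, so the flip contributes -1; sign now +1
(151/143): 151 mod 143 = 8, so (151/143) = (8/143)
factor out 2^3: 8 = 2^3·1; with 143 mod 8 = 7, (2/143) = +1; sign now +1; continue with (1/143)
reached (1/143) = 1, so the symbol is +1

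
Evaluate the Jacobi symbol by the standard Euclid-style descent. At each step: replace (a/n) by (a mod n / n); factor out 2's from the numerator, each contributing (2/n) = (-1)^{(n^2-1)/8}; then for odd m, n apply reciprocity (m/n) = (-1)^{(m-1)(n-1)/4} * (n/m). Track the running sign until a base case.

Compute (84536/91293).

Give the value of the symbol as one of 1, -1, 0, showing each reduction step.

factor out 2^3: 84536 = 2^3·10567; with 91293 mod 8 = 5, (2/91293) = -1; sign now -1; continue with (10567/91293)
flip (10567/91293) -> (91293/10567): both odd, 10567 mod 4 = 3, 91293 mod 4 = 1, so the flip contributes +1; sign now -1
(91293/10567): 91293 mod 10567 = 6757, so (91293/10567) = (6757/10567)
flip (6757/10567) -> (10567/6757): both odd, 6757 mod 4 = 1, 10567 mod 4 = 3, so the flip contributes +1; sign now -1
(10567/6757): 10567 mod 6757 = 3810, so (10567/6757) = (3810/6757)
factor out 2^1: 3810 = 2^1·1905; with 6757 mod 8 = 5, (2/6757) = -1; sign now +1; continue with (1905/6757)
flip (1905/6757) -> (6757/1905): both odd, 1905 mod 4 = 1, 6757 mod 4 = 1, so the flip contributes +1; sign now +1
(6757/1905): 6757 mod 1905 = 1042, so (6757/1905) = (1042/1905)
factor out 2^1: 1042 = 2^1·521; with 1905 mod 8 = 1, (2/1905) = +1; sign now +1; continue with (521/1905)
flip (521/1905) -> (1905/521): both odd, 521 mod 4 = 1, 1905 mod 4 = 1, so the flip contributes +1; sign now +1
(1905/521): 1905 mod 521 = 342, so (1905/521) = (342/521)
factor out 2^1: 342 = 2^1·171; with 521 mod 8 = 1, (2/521) = +1; sign now +1; continue with (171/521)
flip (171/521) -> (521/171): both odd, 171 mod 4 = 3, 521 mod 4 = 1, so the flip contributes +1; sign now +1
(521/171): 521 mod 171 = 8, so (521/171) = (8/171)
factor out 2^3: 8 = 2^3·1; with 171 mod 8 = 3, (2/171) = -1; sign now -1; continue with (1/171)
reached (1/171) = 1, so the symbol is -1

-1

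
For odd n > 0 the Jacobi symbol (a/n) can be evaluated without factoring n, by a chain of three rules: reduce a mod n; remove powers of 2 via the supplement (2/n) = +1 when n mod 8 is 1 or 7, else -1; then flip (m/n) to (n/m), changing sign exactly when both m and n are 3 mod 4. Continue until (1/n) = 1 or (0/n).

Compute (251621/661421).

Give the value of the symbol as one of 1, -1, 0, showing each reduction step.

reciprocity: (251621/661421) = +1·(661421/251621) since 251621 mod 4 = 1, 661421 mod 4 = 1; sign now +1
(661421/251621) = (158179/251621)   [reduce mod 251621]
reciprocity: (158179/251621) = +1·(251621/158179) since 158179 mod 4 = 3, 251621 mod 4 = 1; sign now +1
(251621/158179) = (93442/158179)   [reduce mod 158179]
93442 = 2^1·46721; (2/158179) = -1 since 158179 mod 8 = 3, so (93442/158179) = (-1)^1·(46721/158179); sign now -1
reciprocity: (46721/158179) = +1·(158179/46721) since 46721 mod 4 = 1, 158179 mod 4 = 3; sign now -1
(158179/46721) = (18016/46721)   [reduce mod 46721]
18016 = 2^5·563; (2/46721) = +1 since 46721 mod 8 = 1, so (18016/46721) = (+1)^5·(563/46721); sign now -1
reciprocity: (563/46721) = +1·(46721/563) since 563 mod 4 = 3, 46721 mod 4 = 1; sign now -1
(46721/563) = (555/563)   [reduce mod 563]
reciprocity: (555/563) = -1·(563/555) since 555 mod 4 = 3, 563 mod 4 = 3; sign now +1
(563/555) = (8/555)   [reduce mod 555]
8 = 2^3·1; (2/555) = -1 since 555 mod 8 = 3, so (8/555) = (-1)^3·(1/555); sign now -1
(1/555) = 1; final value = sign = -1

-1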